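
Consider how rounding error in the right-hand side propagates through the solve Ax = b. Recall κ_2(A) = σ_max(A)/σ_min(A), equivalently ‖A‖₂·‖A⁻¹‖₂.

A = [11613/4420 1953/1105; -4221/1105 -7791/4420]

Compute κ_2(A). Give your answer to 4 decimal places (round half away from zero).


M = AᵀA = [16797249/781456 555660/48841; 555660/48841 4869081/781456]. tr(M)=37485/1352, det(M)=194481/43264
solving λ² − 37485/1352·λ + 194481/43264 = 0 gives λ = 441/16, 441/2704
so κ_2 = √((441/16) / (441/2704)) = 13.0000

13.0000


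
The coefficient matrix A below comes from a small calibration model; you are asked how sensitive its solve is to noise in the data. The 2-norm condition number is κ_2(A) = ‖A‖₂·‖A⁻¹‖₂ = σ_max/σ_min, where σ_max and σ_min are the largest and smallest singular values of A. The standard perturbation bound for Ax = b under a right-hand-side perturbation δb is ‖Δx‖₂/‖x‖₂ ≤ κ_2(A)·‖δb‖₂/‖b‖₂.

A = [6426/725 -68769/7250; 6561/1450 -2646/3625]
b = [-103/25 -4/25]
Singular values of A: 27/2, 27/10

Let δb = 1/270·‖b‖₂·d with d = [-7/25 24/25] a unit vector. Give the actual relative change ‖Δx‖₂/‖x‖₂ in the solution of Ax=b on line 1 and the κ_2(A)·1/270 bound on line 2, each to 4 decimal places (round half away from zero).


0.0119
0.0185

largest singular value 27/2, smallest 27/10
κ_2(A) = (27/2) / (27/10) = 5.0000
worst-case relative error ≤ 5.0000 × 1/270 = 0.0185
solve Ax = b  →  x = [0.0409 0.4725]
‖b‖ = 4.1231, ‖x‖ = 0.4743
Δx = A⁻¹·δb where δb = 1/270·4.1231·d; ‖Δx‖ = 0.0057
dividing the unrounded norms, ‖Δx‖/‖x‖ = 0.0119
tightness: 0.0119 against a bound of 0.0185 (unrounded ratio ≈ 0.6439)


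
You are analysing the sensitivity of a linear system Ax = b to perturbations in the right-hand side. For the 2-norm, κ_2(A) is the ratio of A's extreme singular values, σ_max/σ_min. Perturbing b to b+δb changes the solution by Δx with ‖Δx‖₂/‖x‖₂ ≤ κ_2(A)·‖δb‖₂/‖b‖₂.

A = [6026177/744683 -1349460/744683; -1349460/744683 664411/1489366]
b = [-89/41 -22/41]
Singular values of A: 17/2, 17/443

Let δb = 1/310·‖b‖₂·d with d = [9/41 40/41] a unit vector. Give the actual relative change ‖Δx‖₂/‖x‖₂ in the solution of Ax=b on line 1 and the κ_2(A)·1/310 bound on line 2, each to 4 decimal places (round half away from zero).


from the listed singular values, σ₁ = 17/2, σ_n = 17/443
κ_2(A) = (17/2) / (17/443) = 221.5000
bound on ‖Δx‖/‖x‖: κ·ε = 221.5000·1/310 = 0.7145
solve Ax = b  →  x = [-5.9498 -25.3716]
2-norm of b is 2.2361; of x, 26.0599
δb = ε·‖b‖·d = [0.0016 0.0070]; solving A·Δx = δb gives ‖Δx‖ = 0.1880
dividing the unrounded norms, ‖Δx‖/‖x‖ = 0.0072
so the bound overstates the realised error by a factor of ≈ 99.0618 (computed from the unrounded values)

0.0072
0.7145


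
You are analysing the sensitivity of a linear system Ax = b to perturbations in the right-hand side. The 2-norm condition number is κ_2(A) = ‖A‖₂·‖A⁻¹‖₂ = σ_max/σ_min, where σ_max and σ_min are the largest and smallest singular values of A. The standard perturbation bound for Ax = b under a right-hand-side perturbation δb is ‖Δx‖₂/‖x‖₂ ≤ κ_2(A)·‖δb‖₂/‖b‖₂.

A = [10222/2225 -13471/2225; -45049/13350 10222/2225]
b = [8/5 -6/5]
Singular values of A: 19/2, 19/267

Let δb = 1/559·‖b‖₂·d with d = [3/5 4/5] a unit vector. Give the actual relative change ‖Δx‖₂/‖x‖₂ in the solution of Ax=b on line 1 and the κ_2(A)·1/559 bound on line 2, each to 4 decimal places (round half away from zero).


σ_max = 19/2, σ_min = 19/267
condition number: (19/2) ÷ (19/267) = 133.5000
κ_2(A)·‖δb‖/‖b‖ = 0.2388
solve Ax = b  →  x = [0.1263 -0.1684]
‖b‖ = 2.0000, ‖x‖ = 0.2105
δb = ε·‖b‖·d = [0.0021 0.0029]; solving A·Δx = δb gives ‖Δx‖ = 0.0503
dividing the unrounded norms, ‖Δx‖/‖x‖ = 0.2388
tightness: 0.2388 against a bound of 0.2388; the bound is attained (ratio 1)

0.2388
0.2388


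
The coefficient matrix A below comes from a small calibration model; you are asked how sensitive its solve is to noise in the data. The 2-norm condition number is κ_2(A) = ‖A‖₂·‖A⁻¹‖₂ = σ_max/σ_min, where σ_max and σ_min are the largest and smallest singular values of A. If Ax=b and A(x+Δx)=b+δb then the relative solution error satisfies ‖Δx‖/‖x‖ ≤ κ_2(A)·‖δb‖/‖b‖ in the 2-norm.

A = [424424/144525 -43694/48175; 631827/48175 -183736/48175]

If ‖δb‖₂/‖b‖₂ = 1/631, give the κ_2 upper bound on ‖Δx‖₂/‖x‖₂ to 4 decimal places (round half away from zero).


0.4469

M = AᵀA = [2244487777/12425625 -218211112/4141875; -218211112/4141875 21218372/1380625]. tr(M)=3896725/19881, det(M)=9604/19881
λ_max, λ_min = (3896725/19881 ± √15183701977129/395254161)/2 = 196, 49/19881
κ_2(A) = √(λ_max/λ_min) = √(196 / (49/19881)) = 282.0000
κ_2(A)·‖δb‖/‖b‖ = 0.4469


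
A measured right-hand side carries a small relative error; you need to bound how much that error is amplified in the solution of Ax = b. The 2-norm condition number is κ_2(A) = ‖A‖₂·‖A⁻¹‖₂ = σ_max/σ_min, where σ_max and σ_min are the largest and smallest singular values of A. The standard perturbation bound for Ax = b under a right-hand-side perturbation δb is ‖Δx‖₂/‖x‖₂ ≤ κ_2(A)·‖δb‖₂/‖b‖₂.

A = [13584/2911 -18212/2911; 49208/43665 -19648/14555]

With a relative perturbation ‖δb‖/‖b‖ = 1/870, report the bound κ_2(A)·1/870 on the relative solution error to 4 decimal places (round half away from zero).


AᵀA = [26138944/1134225 -11612864/378075; -11612864/378075 5162384/126025]; tr = 2904016/45369, det = 25600/45369
solving λ² − 2904016/45369·λ + 25600/45369 = 0 gives λ = 64, 400/45369
κ_2(A) = √(λ_max/λ_min) = √(64 / (400/45369)) = 85.2000
κ_2(A)·‖δb‖/‖b‖ = 0.0979

0.0979


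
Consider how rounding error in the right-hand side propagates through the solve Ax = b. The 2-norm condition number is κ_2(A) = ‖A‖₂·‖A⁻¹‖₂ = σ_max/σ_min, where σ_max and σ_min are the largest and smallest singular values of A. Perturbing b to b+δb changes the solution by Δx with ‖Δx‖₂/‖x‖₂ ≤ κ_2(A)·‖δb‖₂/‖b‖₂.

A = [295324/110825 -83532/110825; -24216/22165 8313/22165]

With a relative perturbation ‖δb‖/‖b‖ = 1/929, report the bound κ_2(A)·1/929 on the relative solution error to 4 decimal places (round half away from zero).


0.0551

form AᵀA = [602820304/72675625 -175749672/72675625; -175749672/72675625 51510321/72675625] with trace 1046929/116281 and determinant 3600/116281
eigenvalues of AᵀA: λ = (tr ± √(tr²−4·det))/2 = 9, 400/116281
so κ_2 = √(9 / (400/116281)) = 51.1500
perturbation bound = 51.1500·1/929 = 0.0551


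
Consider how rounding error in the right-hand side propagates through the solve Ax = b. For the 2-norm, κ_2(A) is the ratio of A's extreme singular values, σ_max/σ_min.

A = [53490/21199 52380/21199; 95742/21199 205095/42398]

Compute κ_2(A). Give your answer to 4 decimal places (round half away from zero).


M = AᵀA = [41618376/1555009 43667505/1555009; 43667505/1555009 183524625/6220036]. tr(M)=416169/7396, det(M)=2025/1849
char-poly roots: 225/4 and 36/1849
κ = σ_max/σ_min = (15/2)/(6/43) = 53.7500

53.7500


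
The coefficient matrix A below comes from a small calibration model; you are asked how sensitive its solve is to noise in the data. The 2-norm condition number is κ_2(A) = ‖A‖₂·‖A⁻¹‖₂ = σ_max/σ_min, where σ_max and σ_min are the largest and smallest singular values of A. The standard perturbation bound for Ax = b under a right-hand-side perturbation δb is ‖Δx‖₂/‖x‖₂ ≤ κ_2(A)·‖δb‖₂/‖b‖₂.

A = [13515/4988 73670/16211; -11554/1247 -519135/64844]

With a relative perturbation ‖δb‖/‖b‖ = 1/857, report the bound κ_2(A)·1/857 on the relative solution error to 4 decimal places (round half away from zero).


0.0100

form AᵀA = [2318573881/24880144 134494920/1555009; 134494920/1555009 2108505625/24880144] with trace 2632033/14792 and determinant 197262025/473344
solving λ² − 2632033/14792·λ + 197262025/473344 = 0 gives λ = 2809/16, 70225/29584
κ = σ_max/σ_min = (53/4)/(265/172) = 8.6000
bound on ‖Δx‖/‖x‖: κ·ε = 8.6000·1/857 = 0.0100


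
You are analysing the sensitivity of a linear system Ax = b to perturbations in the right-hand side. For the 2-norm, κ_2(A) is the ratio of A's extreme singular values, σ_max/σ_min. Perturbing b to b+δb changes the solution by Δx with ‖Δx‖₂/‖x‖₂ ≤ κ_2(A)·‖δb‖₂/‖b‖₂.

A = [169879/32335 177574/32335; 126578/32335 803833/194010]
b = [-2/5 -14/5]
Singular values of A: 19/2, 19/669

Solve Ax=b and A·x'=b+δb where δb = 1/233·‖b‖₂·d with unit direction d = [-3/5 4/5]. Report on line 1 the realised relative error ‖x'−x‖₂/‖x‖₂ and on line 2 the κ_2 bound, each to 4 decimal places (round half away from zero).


0.0061
1.4356

largest singular value 19/2, smallest 19/669
condition number: (19/2) ÷ (19/669) = 334.5000
worst-case relative error ≤ 334.5000 × 1/233 = 1.4356
solve Ax = b  →  x = [50.8494 -48.7187]
‖b‖₂ = 2.8284 and ‖x‖₂ = 70.4214
re-solving with b+δb shifts x by Δx of norm 0.4274
realised ‖Δx‖/‖x‖ = 0.0061
realised/bound (from unrounded values) ≈ 0.0042


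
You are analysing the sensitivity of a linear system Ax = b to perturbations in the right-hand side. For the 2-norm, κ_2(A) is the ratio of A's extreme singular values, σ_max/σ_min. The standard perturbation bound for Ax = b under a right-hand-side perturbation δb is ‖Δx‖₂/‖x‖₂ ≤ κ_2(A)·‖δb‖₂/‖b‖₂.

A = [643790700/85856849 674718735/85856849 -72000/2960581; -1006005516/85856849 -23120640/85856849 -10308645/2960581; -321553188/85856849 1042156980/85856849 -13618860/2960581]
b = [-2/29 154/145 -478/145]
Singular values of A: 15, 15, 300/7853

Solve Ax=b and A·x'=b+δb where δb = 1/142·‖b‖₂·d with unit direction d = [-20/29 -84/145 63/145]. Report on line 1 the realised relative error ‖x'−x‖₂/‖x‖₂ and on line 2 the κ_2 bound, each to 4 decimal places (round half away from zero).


0.0122
2.7651

from the listed singular values, σ₁ = 15, σ_n = 300/7853
condition number: 15 ÷ (300/7853) = 392.6500
bound on ‖Δx‖/‖x‖: κ·ε = 392.6500·1/142 = 2.7651
solve Ax = b  →  x = [14.5783 -14.0683 -48.2749]
‖b‖ = 3.4641, ‖x‖ = 52.3537
with δb = [-0.0168 -0.0141 0.0106], A·Δx = δb → ‖Δx‖ = 0.6386
relative error = 0.0122
realised/bound (from unrounded values) ≈ 0.0044


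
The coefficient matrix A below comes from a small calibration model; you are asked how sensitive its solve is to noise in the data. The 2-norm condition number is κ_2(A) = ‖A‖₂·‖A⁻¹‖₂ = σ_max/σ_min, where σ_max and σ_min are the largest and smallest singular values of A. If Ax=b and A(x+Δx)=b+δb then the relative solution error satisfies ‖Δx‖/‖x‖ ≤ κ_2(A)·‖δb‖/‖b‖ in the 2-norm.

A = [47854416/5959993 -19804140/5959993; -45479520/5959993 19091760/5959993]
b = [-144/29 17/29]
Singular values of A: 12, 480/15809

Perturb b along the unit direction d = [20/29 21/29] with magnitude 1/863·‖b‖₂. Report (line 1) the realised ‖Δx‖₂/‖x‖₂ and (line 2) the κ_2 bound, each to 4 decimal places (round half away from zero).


σ_max = 12, σ_min = 480/15809
condition number: 12 ÷ (480/15809) = 395.2250
bound on ‖Δx‖/‖x‖: κ·ε = 395.2250·1/863 = 0.4580
solve Ax = b  →  x = [-38.3101 -91.0776]
2-norm of b is 5.0000; of x, 98.8068
with δb = [0.0040 0.0042], A·Δx = δb → ‖Δx‖ = 0.1908
relative error = 0.0019
realised/bound (from unrounded values) ≈ 0.0042

0.0019
0.4580


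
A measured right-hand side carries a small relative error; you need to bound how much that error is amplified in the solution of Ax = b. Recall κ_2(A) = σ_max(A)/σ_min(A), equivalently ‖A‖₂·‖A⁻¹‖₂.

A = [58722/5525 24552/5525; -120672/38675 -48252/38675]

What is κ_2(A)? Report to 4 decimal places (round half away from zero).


238.0000

AᵀA = [293643396/2393209 122348880/2393209; 122348880/2393209 50984784/2393209]; tr = 2039220/14161, det = 5184/14161
solving λ² − 2039220/14161·λ + 5184/14161 = 0 gives λ = 144, 36/14161
so κ_2 = √(144 / (36/14161)) = 238.0000


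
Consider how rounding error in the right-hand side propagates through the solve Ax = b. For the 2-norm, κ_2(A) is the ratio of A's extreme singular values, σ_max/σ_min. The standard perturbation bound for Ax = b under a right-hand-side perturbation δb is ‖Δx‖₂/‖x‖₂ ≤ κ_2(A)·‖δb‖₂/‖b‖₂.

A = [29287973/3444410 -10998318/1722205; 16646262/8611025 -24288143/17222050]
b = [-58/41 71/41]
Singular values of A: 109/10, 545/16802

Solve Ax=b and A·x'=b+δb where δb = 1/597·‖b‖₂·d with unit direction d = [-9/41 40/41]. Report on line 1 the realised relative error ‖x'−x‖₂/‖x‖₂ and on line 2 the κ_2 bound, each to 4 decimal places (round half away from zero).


0.0019
0.5629

σ_max = 109/10, σ_min = 545/16802
condition number: (109/10) ÷ (545/16802) = 336.0400
worst-case relative error ≤ 336.0400 × 1/597 = 0.5629
solve Ax = b  →  x = [36.9218 49.3820]
‖b‖ = 2.2361, ‖x‖ = 61.6588
re-solving with b+δb shifts x by Δx of norm 0.1155
realised ‖Δx‖/‖x‖ = 0.0019
realised/bound (from unrounded values) ≈ 0.0033


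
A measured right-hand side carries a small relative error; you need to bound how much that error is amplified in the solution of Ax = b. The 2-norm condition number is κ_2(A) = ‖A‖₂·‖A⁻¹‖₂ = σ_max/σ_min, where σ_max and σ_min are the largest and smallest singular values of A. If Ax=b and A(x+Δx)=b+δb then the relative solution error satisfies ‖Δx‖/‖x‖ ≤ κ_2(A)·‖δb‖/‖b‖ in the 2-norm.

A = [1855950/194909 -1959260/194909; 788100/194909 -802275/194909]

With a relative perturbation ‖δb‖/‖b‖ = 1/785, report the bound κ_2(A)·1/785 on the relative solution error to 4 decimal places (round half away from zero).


M = AᵀA = [24057112500/224790049 -25257760500/224790049; -25257760500/224790049 26522751025/224790049]. tr(M)=60142525/267289, det(M)=562500/267289
eigenvalues of AᵀA: λ = (tr ± √(tr²−4·det))/2 = 225, 2500/267289
σ_max=√225=15, σ_min=√(2500/267289)=(50/517) → κ = 155.1000
κ_2(A)·‖δb‖/‖b‖ = 0.1976

0.1976


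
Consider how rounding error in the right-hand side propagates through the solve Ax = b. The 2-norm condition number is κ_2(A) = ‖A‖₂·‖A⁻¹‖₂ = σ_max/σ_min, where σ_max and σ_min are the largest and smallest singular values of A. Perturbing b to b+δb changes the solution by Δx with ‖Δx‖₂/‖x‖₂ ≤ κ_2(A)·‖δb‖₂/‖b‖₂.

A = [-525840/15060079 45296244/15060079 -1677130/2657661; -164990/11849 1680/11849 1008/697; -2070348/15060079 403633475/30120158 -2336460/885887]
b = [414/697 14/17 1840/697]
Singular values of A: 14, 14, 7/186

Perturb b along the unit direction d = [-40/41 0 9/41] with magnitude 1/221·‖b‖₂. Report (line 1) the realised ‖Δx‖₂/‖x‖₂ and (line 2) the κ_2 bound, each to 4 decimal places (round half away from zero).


largest singular value 14, smallest 7/186
κ_2(A) = 14 / (7/186) = 372.0000
worst-case relative error ≤ 372.0000 × 1/221 = 1.6833
solve Ax = b  →  x = [-0.0605 0.1902 -0.0314]
‖b‖ = 2.8284, ‖x‖ = 0.2020
Δx = A⁻¹·δb where δb = 1/221·2.8284·d; ‖Δx‖ = 0.3401
realised ‖Δx‖/‖x‖ = 1.6833
so the bound is sharp here: realised error equals the bound

1.6833
1.6833


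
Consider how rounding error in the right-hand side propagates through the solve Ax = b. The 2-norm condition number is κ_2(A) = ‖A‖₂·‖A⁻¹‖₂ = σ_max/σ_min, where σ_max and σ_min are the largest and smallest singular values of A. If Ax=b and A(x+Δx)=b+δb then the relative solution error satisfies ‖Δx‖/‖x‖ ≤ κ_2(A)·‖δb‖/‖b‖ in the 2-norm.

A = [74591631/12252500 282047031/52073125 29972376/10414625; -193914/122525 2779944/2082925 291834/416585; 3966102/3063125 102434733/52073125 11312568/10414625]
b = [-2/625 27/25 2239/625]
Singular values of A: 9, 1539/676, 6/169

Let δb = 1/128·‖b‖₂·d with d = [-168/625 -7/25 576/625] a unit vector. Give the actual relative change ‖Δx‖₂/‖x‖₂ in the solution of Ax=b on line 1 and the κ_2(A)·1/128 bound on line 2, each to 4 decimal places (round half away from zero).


from the listed singular values, σ₁ = 9, σ_n = 6/169
condition number: 9 ÷ (6/169) = 253.5000
worst-case relative error ≤ 253.5000 × 1/128 = 1.9805
solve Ax = b  →  x = [-0.5595 -39.1591 74.8818]
‖b‖ = 3.7417, ‖x‖ = 84.5046
Δx = A⁻¹·δb where δb = 1/128·3.7417·d; ‖Δx‖ = 0.8234
relative error = 0.0097
so the bound overstates the realised error by a factor of ≈ 203.2633 (computed from the unrounded values)

0.0097
1.9805


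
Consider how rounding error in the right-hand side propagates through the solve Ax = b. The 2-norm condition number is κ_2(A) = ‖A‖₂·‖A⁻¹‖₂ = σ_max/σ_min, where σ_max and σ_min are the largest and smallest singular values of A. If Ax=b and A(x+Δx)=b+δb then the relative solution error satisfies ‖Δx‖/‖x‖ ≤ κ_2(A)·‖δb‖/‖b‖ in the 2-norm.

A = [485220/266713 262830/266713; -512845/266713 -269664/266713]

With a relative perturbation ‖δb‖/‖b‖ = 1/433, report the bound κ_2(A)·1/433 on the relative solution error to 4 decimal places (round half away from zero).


0.3748

AᵀA = [592685425/84584809 316083480/84584809; 316083480/84584809 168606756/84584809]; tr = 2634229/292681, det = 900/292681
char-poly roots: 9 and 100/292681
κ = σ_max/σ_min = 3/(10/541) = 162.3000
perturbation bound = 162.3000·1/433 = 0.3748


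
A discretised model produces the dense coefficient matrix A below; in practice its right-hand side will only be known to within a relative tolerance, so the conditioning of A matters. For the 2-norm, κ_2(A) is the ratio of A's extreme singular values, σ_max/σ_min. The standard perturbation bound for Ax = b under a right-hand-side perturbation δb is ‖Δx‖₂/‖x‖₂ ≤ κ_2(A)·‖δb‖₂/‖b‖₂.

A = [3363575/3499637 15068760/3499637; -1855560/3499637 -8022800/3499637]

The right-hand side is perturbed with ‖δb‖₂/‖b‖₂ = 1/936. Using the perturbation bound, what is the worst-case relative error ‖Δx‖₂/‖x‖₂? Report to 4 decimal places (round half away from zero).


0.3353

AᵀA = [51061383025/42378751321 226891665000/42378751321; 226891665000/42378751321 1008418158400/42378751321]; tr = 630267425/25210441, det = 160000/25210441
char-poly roots: 25 and 6400/25210441
κ = σ_max/σ_min = 5/(80/5021) = 313.8125
worst-case relative error ≤ 313.8125 × 1/936 = 0.3353


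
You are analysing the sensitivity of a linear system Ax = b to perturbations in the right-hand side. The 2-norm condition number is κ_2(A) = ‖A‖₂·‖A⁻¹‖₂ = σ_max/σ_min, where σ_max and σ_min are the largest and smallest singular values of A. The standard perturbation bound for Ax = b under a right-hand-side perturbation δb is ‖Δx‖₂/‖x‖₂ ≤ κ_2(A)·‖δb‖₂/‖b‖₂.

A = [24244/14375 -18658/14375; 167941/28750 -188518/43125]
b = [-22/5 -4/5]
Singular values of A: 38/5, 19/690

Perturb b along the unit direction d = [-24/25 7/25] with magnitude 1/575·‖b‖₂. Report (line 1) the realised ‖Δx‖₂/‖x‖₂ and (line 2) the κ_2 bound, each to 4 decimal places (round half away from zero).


0.0019
0.4800

from the listed singular values, σ₁ = 38/5, σ_n = 19/690
κ = σ_max/σ_min = (38/5)/(19/690) = 276.0000
worst-case relative error ≤ 276.0000 × 1/575 = 0.4800
solve Ax = b  →  x = [86.9474 116.3684]
2-norm of b is 4.4721; of x, 145.2634
with δb = [-0.0075 0.0022], A·Δx = δb → ‖Δx‖ = 0.2825
realised ‖Δx‖/‖x‖ = 0.0019
realised/bound (from unrounded values) ≈ 0.0041


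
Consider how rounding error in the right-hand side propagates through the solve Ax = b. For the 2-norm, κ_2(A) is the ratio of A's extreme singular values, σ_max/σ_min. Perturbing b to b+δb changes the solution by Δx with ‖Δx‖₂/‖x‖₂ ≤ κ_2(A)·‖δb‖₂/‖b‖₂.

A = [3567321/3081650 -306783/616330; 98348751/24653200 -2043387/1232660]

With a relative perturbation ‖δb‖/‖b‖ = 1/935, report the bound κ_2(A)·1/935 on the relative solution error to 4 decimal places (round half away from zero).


form AᵀA = [16779082698801/972448432384 -1747798834185/243112108096; -1747798834185/243112108096 182075746725/60778027024] with trace 116522453529/5754132736 and determinant 102515625/23016530944
eigenvalues of AᵀA: λ = (tr ± √(tr²−4·det))/2 = 81/4, 1265625/5754132736
σ_max=√(81/4)=(9/2), σ_min=√(1265625/5754132736)=(1125/75856) → κ = 303.4240
κ_2(A)·‖δb‖/‖b‖ = 0.3245

0.3245


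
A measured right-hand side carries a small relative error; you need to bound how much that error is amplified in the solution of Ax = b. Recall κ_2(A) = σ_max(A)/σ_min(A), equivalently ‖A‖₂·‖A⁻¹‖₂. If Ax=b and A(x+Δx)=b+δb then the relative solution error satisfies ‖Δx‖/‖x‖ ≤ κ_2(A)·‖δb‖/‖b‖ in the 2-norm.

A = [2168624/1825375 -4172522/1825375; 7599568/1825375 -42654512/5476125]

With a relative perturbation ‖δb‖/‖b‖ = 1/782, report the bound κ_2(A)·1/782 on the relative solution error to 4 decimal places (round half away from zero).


form AᵀA = [99930182144/5331190225 -22483312544/639742827; -22483312544/639742827 3161754964036/47980712025] with trace 14052341188/166023225 and determinant 286557184/4150580625
char-poly roots: 2116/25 and 135424/166023225
κ = σ_max/σ_min = (46/5)/(368/12885) = 322.1250
perturbation bound = 322.1250·1/782 = 0.4119

0.4119


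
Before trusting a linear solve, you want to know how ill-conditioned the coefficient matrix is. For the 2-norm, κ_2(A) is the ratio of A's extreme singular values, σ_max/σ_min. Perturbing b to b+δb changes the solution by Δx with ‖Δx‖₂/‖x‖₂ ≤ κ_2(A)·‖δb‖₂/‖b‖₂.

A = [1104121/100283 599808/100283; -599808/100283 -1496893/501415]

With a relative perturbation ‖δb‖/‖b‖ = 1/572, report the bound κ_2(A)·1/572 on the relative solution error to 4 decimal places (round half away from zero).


M = AᵀA = [5463158545/34798201 14564537856/173991005; 14564537856/173991005 38875188841/869955025]. tr(M)=607107794/3010225, det(M)=25411681/3010225
char-poly roots: 5041/25 and 5041/120409
σ_max=√(5041/25)=(71/5), σ_min=√(5041/120409)=(71/347) → κ = 69.4000
perturbation bound = 69.4000·1/572 = 0.1213

0.1213


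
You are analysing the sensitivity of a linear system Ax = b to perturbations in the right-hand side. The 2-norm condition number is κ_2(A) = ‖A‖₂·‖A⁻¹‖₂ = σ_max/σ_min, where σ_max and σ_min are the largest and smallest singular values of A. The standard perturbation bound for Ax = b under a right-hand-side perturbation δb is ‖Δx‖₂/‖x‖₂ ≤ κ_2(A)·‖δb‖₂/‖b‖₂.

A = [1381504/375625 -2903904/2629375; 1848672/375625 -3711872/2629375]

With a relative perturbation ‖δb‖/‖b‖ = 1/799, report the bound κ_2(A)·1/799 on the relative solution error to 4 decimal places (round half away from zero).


form AᵀA = [213045658624/5643765625 -434951553024/39506359375; -434951553024/39506359375 888426087424/276544515625] with trace 18124261376/442471225 and determinant 1048576/17698849
char-poly roots: 1024/25 and 25600/17698849
κ = σ_max/σ_min = (32/5)/(160/4207) = 168.2800
worst-case relative error ≤ 168.2800 × 1/799 = 0.2106

0.2106


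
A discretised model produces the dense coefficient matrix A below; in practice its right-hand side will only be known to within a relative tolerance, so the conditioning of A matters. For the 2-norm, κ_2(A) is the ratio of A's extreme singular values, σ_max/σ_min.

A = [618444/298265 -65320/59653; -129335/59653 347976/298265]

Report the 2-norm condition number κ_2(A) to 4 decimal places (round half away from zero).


257.1250

form AᵀA = [952035121/105781225 -20309688/4231249; -20309688/4231249 270814336/105781225] with trace 4231313/366025 and determinant 18496/9150625
solving λ² − 4231313/366025·λ + 18496/9150625 = 0 gives λ = 289/25, 64/366025
σ_max=√(289/25)=(17/5), σ_min=√(64/366025)=(8/605) → κ = 257.1250


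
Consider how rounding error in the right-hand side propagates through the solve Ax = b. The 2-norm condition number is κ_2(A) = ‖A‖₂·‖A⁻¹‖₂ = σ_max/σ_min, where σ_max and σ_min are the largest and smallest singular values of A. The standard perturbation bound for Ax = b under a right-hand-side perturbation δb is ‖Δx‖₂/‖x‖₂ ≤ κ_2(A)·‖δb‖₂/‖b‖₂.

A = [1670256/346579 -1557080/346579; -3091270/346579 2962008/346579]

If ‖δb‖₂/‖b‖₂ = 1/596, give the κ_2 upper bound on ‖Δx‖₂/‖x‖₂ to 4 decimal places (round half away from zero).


AᵀA = [42718703524/415629769 -40681967760/415629769; -40681967760/415629769 38747368576/415629769]; tr = 96868100/494209, det = 614656/494209
λ_max, λ_min = (96868100/494209 ± √9382213723501584/244242535681)/2 = 196, 3136/494209
κ_2(A) = √(λ_max/λ_min) = √(196 / (3136/494209)) = 175.7500
worst-case relative error ≤ 175.7500 × 1/596 = 0.2949

0.2949


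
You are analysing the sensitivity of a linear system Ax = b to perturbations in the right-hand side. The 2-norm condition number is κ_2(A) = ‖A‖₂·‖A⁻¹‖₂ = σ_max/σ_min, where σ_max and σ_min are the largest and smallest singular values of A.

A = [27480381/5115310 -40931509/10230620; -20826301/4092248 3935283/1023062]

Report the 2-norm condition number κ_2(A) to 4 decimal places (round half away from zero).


AᵀA = [27260537184361/497814913600 -5111250453513/124453728400; -5111250453513/124453728400 3833571531541/124453728400]; tr = 1703792932421/19912596544, det = 29283765625/318601544704
λ_max, λ_min = (1703792932421/19912596544 ± √2902764577615205352671241/396511501124120743936)/2 = 1369/16, 21390625/19912596544
so κ_2 = √((1369/16) / (21390625/19912596544)) = 282.2240

282.2240


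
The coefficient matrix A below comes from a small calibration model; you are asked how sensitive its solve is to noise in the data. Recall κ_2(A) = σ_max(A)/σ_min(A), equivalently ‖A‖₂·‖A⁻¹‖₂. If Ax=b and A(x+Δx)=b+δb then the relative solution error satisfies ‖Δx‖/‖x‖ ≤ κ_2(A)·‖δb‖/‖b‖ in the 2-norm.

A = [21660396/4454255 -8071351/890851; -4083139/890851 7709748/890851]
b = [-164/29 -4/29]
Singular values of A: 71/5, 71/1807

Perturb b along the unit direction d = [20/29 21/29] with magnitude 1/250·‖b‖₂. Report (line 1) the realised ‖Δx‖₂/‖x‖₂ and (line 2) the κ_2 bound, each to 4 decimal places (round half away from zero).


largest singular value 71/5, smallest 71/1807
κ = σ_max/σ_min = (71/5)/(71/1807) = 361.4000
κ_2(A)·‖δb‖/‖b‖ = 1.4456
solve Ax = b  →  x = [-89.9586 -47.6587]
‖b‖₂ = 5.6569 and ‖x‖₂ = 101.8032
δb = ε·‖b‖·d = [0.0156 0.0164]; solving A·Δx = δb gives ‖Δx‖ = 0.5759
dividing the unrounded norms, ‖Δx‖/‖x‖ = 0.0057
so the bound overstates the realised error by a factor of ≈ 255.5494 (computed from the unrounded values)

0.0057
1.4456


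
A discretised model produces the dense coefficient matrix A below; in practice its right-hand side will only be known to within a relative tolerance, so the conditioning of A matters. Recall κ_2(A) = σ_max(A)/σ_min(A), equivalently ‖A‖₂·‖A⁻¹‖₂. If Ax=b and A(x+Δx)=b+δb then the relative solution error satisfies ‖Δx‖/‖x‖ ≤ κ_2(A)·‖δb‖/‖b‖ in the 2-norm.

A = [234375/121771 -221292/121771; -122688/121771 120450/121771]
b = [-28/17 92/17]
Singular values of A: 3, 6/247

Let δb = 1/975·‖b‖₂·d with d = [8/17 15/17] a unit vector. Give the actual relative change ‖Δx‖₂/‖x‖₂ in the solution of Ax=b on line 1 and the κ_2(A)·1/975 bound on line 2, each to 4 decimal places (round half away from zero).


0.0015
0.1267

σ_max = 3, σ_min = 6/247
κ = σ_max/σ_min = 3/(6/247) = 123.5000
perturbation bound = 123.5000·1/975 = 0.1267
solve Ax = b  →  x = [112.5977 120.1609]
2-norm of b is 5.6569; of x, 164.6721
re-solving with b+δb shifts x by Δx of norm 0.2388
realised ‖Δx‖/‖x‖ = 0.0015
realised/bound (from unrounded values) ≈ 0.0115


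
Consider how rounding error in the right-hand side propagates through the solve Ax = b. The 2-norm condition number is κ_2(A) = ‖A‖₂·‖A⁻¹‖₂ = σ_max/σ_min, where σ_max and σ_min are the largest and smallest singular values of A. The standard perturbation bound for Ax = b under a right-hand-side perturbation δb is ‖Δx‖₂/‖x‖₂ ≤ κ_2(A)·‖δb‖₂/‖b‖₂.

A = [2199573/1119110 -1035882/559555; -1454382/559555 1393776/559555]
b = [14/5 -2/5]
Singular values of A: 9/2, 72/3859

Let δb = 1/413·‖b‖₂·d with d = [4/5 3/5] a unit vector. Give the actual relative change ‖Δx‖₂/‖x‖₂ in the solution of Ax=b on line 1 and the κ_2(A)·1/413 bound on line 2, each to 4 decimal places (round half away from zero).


σ_max = 9/2, σ_min = 72/3859
condition number: (9/2) ÷ (72/3859) = 241.1875
bound on ‖Δx‖/‖x‖: κ·ε = 241.1875·1/413 = 0.5840
solve Ax = b  →  x = [74.2490 77.3170]
2-norm of b is 2.8284; of x, 107.1954
with δb = [0.0055 0.0041], A·Δx = δb → ‖Δx‖ = 0.3671
realised ‖Δx‖/‖x‖ = 0.0034
tightness: 0.0034 against a bound of 0.5840 (unrounded ratio ≈ 0.0059)

0.0034
0.5840


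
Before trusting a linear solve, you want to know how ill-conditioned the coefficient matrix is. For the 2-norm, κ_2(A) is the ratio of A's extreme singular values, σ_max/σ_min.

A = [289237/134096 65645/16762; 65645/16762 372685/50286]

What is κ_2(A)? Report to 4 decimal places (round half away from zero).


139.2000

M = AᵀA = [1243775321/62220544 874325755/23332704; 874325755/23332704 307400525/4374882]. tr(M)=174883201/1937664, det(M)=3258025/7750656
λ_max, λ_min = (174883201/1937664 ± √30577821034252801/3754541776896)/2 = 361/4, 9025/1937664
so κ_2 = √((361/4) / (9025/1937664)) = 139.2000


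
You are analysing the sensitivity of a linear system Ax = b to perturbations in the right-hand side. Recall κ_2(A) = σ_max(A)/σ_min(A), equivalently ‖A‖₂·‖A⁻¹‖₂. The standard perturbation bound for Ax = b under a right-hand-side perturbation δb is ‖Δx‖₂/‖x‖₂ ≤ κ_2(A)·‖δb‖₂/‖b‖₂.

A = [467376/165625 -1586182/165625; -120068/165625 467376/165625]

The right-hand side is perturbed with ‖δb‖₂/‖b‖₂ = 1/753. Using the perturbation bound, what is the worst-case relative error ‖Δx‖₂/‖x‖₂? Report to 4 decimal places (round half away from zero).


0.1408

form AᵀA = [74514128/8778125 -255187296/8778125; -255187296/8778125 875012372/8778125] with trace 7596212/70225 and determinant 1827904/1755625
char-poly roots: 2704/25 and 676/70225
so κ_2 = √((2704/25) / (676/70225)) = 106.0000
perturbation bound = 106.0000·1/753 = 0.1408


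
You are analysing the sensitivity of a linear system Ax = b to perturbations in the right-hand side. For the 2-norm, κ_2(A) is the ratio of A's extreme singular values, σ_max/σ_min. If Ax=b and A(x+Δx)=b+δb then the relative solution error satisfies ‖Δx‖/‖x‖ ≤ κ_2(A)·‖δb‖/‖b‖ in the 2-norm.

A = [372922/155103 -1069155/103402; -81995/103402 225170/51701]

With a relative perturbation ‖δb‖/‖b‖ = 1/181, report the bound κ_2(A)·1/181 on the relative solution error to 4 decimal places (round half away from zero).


form AᵀA = [3649656169/569395044 -447830240/15816529; -447830240/15816529 7963896625/63266116] with trace 22404737/169362 and determinant 6996025/1354896
λ_max, λ_min = (22404737/169362 ± √125344952411536/7170871761)/2 = 529/4, 13225/338724
so κ_2 = √((529/4) / (13225/338724)) = 58.2000
perturbation bound = 58.2000·1/181 = 0.3215

0.3215


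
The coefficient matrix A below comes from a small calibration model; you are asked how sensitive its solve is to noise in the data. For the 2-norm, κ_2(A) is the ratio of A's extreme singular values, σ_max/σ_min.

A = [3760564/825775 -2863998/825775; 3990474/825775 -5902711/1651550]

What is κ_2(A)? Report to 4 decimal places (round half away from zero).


142.3750

form AᵀA = [35749969492/810825625 -26810410419/810825625; -26810410419/810825625 80442253657/3243302500] with trace 1787537053/25946420 and determinant 189833284/810825625
solving λ² − 1787537053/25946420·λ + 189833284/810825625 = 0 gives λ = 6889/100, 110224/32433025
so κ_2 = √((6889/100) / (110224/32433025)) = 142.3750


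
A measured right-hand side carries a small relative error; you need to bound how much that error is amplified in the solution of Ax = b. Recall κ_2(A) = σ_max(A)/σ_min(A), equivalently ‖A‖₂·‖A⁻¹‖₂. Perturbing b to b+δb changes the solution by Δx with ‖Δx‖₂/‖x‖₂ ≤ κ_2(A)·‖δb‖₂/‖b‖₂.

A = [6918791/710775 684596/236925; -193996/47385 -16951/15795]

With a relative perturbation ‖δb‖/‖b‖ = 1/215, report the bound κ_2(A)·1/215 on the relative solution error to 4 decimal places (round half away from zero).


0.4069

form AᵀA = [333357513049/2989355625 32405162944/996451875; 32405162944/996451875 3155753689/332150625] with trace 578814874/4782969 and determinant 9150625/4782969
eigenvalues of AᵀA: λ = (tr ± √(tr²−4·det))/2 = 121, 75625/4782969
σ_max=√121=11, σ_min=√(75625/4782969)=(275/2187) → κ = 87.4800
κ_2(A)·‖δb‖/‖b‖ = 0.4069


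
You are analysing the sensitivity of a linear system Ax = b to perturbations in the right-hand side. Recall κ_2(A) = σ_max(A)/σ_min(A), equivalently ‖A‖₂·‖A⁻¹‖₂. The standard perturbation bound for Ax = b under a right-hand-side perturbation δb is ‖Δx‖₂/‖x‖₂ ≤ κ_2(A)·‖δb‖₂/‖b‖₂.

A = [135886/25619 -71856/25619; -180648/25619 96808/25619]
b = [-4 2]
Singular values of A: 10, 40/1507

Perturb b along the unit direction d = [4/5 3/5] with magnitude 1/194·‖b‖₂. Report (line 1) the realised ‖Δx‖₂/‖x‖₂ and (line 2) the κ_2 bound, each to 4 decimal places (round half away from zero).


0.0115
1.9420

largest singular value 10, smallest 40/1507
κ = σ_max/σ_min = 10/(40/1507) = 376.7500
bound on ‖Δx‖/‖x‖: κ·ε = 376.7500·1/194 = 1.9420
solve Ax = b  →  x = [-35.8118 -66.2971]
‖b‖₂ = 4.4721 and ‖x‖₂ = 75.3511
Δx = A⁻¹·δb where δb = 1/194·4.4721·d; ‖Δx‖ = 0.8685
realised ‖Δx‖/‖x‖ = 0.0115
realised/bound (from unrounded values) ≈ 0.0059


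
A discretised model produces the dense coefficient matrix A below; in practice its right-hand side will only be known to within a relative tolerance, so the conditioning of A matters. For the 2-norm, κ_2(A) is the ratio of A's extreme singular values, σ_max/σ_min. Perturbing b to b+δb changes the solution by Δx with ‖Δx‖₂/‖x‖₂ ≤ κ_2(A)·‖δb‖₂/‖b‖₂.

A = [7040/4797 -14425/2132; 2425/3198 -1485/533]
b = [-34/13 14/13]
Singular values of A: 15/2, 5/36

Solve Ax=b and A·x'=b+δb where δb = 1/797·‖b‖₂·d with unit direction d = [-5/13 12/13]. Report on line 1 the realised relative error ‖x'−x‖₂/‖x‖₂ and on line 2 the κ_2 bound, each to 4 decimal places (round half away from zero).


σ_max = 15/2, σ_min = 5/36
condition number: (15/2) ÷ (5/36) = 54.0000
bound on ‖Δx‖/‖x‖: κ·ε = 54.0000·1/797 = 0.0678
solve Ax = b  →  x = [13.9902 3.4211]
‖b‖₂ = 2.8284 and ‖x‖₂ = 14.4025
Δx = A⁻¹·δb where δb = 1/797·2.8284·d; ‖Δx‖ = 0.0256
realised ‖Δx‖/‖x‖ = 0.0018
realised/bound (from unrounded values) ≈ 0.0262

0.0018
0.0678


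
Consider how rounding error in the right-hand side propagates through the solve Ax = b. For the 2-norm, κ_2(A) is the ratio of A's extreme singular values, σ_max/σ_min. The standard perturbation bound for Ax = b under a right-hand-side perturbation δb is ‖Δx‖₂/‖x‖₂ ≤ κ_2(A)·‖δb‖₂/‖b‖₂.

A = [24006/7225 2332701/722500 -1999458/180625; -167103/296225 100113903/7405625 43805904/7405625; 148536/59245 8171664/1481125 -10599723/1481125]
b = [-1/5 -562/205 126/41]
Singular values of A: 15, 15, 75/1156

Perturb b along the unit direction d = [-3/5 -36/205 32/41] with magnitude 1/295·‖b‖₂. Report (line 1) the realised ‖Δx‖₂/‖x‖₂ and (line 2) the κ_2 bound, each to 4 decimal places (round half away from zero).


0.0047
0.7837

from the listed singular values, σ₁ = 15, σ_n = 75/1156
condition number: 15 ÷ (75/1156) = 231.2000
bound on ‖Δx‖/‖x‖: κ·ε = 231.2000·1/295 = 0.7837
solve Ax = b  →  x = [44.4277 -3.7174 12.2691]
2-norm of b is 4.1231; of x, 46.2404
δb = ε·‖b‖·d = [-0.0084 -0.0025 0.0109]; solving A·Δx = δb gives ‖Δx‖ = 0.2154
dividing the unrounded norms, ‖Δx‖/‖x‖ = 0.0047
realised/bound (from unrounded values) ≈ 0.0059


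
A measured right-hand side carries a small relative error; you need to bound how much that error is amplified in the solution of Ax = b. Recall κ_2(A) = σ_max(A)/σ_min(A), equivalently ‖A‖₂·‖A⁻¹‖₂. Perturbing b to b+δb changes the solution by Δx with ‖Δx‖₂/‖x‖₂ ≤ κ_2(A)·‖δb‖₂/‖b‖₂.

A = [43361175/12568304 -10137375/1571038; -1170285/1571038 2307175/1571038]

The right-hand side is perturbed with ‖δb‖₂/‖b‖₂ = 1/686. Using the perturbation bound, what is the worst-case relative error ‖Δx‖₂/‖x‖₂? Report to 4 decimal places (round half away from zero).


0.3154

form AᵀA = [1170638777025/93969223936 -274342004625/11746152992; -274342004625/11746152992 32150335625/734134562] with trace 18290248225/325153024 and determinant 87890625/1300612096
λ_max, λ_min = (18290248225/325153024 ± √334504602229615650625/105724489016344576)/2 = 225/4, 390625/325153024
κ_2(A) = √(λ_max/λ_min) = √((225/4) / (390625/325153024)) = 216.3840
κ_2(A)·‖δb‖/‖b‖ = 0.3154


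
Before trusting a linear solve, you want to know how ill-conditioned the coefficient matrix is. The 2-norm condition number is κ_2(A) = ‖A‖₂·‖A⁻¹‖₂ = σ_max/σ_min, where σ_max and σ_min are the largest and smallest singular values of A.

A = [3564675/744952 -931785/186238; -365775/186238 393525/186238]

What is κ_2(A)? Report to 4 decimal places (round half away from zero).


197.6000

AᵀA = [87855440625/3283748416 -23060811375/820937104; -23060811375/820937104 3026879325/102617138]; tr = 219638025/3904576, det = 1265625/15618304
solving λ² − 219638025/3904576·λ + 1265625/15618304 = 0 gives λ = 225/4, 5625/3904576
so κ_2 = √((225/4) / (5625/3904576)) = 197.6000


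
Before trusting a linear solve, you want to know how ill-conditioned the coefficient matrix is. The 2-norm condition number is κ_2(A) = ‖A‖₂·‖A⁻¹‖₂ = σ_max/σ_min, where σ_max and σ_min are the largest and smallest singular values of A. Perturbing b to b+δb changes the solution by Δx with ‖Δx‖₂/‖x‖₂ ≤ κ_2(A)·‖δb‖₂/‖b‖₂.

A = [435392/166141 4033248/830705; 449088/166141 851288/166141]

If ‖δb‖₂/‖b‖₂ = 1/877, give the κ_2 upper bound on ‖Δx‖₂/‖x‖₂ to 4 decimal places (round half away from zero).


0.2402

form AᵀA = [465215488/32821441 4360951296/164107205; 4360951296/164107205 40885102144/820536025] with trace 181714496/2839225 and determinant 262144/2839225
solving λ² − 181714496/2839225·λ + 262144/2839225 = 0 gives λ = 64, 4096/2839225
so κ_2 = √(64 / (4096/2839225)) = 210.6250
worst-case relative error ≤ 210.6250 × 1/877 = 0.2402
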